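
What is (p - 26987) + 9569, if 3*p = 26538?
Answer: -8572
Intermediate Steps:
p = 8846 (p = (1/3)*26538 = 8846)
(p - 26987) + 9569 = (8846 - 26987) + 9569 = -18141 + 9569 = -8572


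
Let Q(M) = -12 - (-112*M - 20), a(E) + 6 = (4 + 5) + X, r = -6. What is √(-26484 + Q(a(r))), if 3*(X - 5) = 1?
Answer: 2*I*√57471/3 ≈ 159.82*I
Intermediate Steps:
X = 16/3 (X = 5 + (⅓)*1 = 5 + ⅓ = 16/3 ≈ 5.3333)
a(E) = 25/3 (a(E) = -6 + ((4 + 5) + 16/3) = -6 + (9 + 16/3) = -6 + 43/3 = 25/3)
Q(M) = 8 + 112*M (Q(M) = -12 - (-20 - 112*M) = -12 + (20 + 112*M) = 8 + 112*M)
√(-26484 + Q(a(r))) = √(-26484 + (8 + 112*(25/3))) = √(-26484 + (8 + 2800/3)) = √(-26484 + 2824/3) = √(-76628/3) = 2*I*√57471/3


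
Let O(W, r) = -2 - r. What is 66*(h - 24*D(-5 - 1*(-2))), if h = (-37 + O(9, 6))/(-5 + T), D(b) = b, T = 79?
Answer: 174339/37 ≈ 4711.9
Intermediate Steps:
h = -45/74 (h = (-37 + (-2 - 1*6))/(-5 + 79) = (-37 + (-2 - 6))/74 = (-37 - 8)*(1/74) = -45*1/74 = -45/74 ≈ -0.60811)
66*(h - 24*D(-5 - 1*(-2))) = 66*(-45/74 - 24*(-5 - 1*(-2))) = 66*(-45/74 - 24*(-5 + 2)) = 66*(-45/74 - 24*(-3)) = 66*(-45/74 - 6*(-12)) = 66*(-45/74 + 72) = 66*(5283/74) = 174339/37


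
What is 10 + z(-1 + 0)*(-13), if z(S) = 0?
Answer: 10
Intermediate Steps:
10 + z(-1 + 0)*(-13) = 10 + 0*(-13) = 10 + 0 = 10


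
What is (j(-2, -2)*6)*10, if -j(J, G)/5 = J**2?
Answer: -1200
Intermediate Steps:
j(J, G) = -5*J**2
(j(-2, -2)*6)*10 = (-5*(-2)**2*6)*10 = (-5*4*6)*10 = -20*6*10 = -120*10 = -1200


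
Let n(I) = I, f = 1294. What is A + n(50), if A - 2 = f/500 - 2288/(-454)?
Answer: 3383869/56750 ≈ 59.628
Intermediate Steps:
A = 546369/56750 (A = 2 + (1294/500 - 2288/(-454)) = 2 + (1294*(1/500) - 2288*(-1/454)) = 2 + (647/250 + 1144/227) = 2 + 432869/56750 = 546369/56750 ≈ 9.6277)
A + n(50) = 546369/56750 + 50 = 3383869/56750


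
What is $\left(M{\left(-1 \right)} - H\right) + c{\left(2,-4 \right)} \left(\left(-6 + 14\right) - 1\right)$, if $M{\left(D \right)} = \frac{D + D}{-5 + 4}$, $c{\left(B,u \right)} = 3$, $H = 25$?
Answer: $-2$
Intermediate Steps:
$M{\left(D \right)} = - 2 D$ ($M{\left(D \right)} = \frac{2 D}{-1} = 2 D \left(-1\right) = - 2 D$)
$\left(M{\left(-1 \right)} - H\right) + c{\left(2,-4 \right)} \left(\left(-6 + 14\right) - 1\right) = \left(\left(-2\right) \left(-1\right) - 25\right) + 3 \left(\left(-6 + 14\right) - 1\right) = \left(2 - 25\right) + 3 \left(8 - 1\right) = -23 + 3 \cdot 7 = -23 + 21 = -2$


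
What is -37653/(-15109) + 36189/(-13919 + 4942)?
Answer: -208768620/135633493 ≈ -1.5392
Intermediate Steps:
-37653/(-15109) + 36189/(-13919 + 4942) = -37653*(-1/15109) + 36189/(-8977) = 37653/15109 + 36189*(-1/8977) = 37653/15109 - 36189/8977 = -208768620/135633493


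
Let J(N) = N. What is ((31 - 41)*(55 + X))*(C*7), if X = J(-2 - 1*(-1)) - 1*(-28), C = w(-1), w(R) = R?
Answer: 5740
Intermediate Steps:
C = -1
X = 27 (X = (-2 - 1*(-1)) - 1*(-28) = (-2 + 1) + 28 = -1 + 28 = 27)
((31 - 41)*(55 + X))*(C*7) = ((31 - 41)*(55 + 27))*(-1*7) = -10*82*(-7) = -820*(-7) = 5740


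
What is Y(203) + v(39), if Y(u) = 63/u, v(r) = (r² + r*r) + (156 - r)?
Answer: 91620/29 ≈ 3159.3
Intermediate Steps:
v(r) = 156 - r + 2*r² (v(r) = (r² + r²) + (156 - r) = 2*r² + (156 - r) = 156 - r + 2*r²)
Y(203) + v(39) = 63/203 + (156 - 1*39 + 2*39²) = 63*(1/203) + (156 - 39 + 2*1521) = 9/29 + (156 - 39 + 3042) = 9/29 + 3159 = 91620/29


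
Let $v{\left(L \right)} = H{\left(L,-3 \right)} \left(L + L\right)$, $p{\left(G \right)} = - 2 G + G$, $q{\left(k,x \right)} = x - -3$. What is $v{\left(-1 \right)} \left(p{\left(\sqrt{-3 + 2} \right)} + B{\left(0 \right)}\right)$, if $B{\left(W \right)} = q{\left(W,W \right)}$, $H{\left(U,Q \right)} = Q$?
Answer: $18 - 6 i \approx 18.0 - 6.0 i$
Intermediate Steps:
$q{\left(k,x \right)} = 3 + x$ ($q{\left(k,x \right)} = x + 3 = 3 + x$)
$p{\left(G \right)} = - G$
$v{\left(L \right)} = - 6 L$ ($v{\left(L \right)} = - 3 \left(L + L\right) = - 3 \cdot 2 L = - 6 L$)
$B{\left(W \right)} = 3 + W$
$v{\left(-1 \right)} \left(p{\left(\sqrt{-3 + 2} \right)} + B{\left(0 \right)}\right) = \left(-6\right) \left(-1\right) \left(- \sqrt{-3 + 2} + \left(3 + 0\right)\right) = 6 \left(- \sqrt{-1} + 3\right) = 6 \left(- i + 3\right) = 6 \left(3 - i\right) = 18 - 6 i$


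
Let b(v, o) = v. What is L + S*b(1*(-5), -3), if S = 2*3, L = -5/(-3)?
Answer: -85/3 ≈ -28.333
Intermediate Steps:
L = 5/3 (L = -5*(-1/3) = 5/3 ≈ 1.6667)
S = 6
L + S*b(1*(-5), -3) = 5/3 + 6*(1*(-5)) = 5/3 + 6*(-5) = 5/3 - 30 = -85/3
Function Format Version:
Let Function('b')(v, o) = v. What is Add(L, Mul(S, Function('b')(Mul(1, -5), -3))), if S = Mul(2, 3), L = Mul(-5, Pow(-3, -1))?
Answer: Rational(-85, 3) ≈ -28.333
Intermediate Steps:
L = Rational(5, 3) (L = Mul(-5, Rational(-1, 3)) = Rational(5, 3) ≈ 1.6667)
S = 6
Add(L, Mul(S, Function('b')(Mul(1, -5), -3))) = Add(Rational(5, 3), Mul(6, Mul(1, -5))) = Add(Rational(5, 3), Mul(6, -5)) = Add(Rational(5, 3), -30) = Rational(-85, 3)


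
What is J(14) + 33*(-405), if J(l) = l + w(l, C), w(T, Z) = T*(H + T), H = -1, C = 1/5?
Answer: -13169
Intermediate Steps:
C = ⅕ ≈ 0.20000
w(T, Z) = T*(-1 + T)
J(l) = l + l*(-1 + l)
J(14) + 33*(-405) = 14² + 33*(-405) = 196 - 13365 = -13169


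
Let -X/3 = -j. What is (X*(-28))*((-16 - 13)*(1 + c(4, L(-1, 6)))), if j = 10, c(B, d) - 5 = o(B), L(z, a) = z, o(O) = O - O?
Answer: 146160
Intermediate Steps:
o(O) = 0
c(B, d) = 5 (c(B, d) = 5 + 0 = 5)
X = 30 (X = -(-3)*10 = -3*(-10) = 30)
(X*(-28))*((-16 - 13)*(1 + c(4, L(-1, 6)))) = (30*(-28))*((-16 - 13)*(1 + 5)) = -(-24360)*6 = -840*(-174) = 146160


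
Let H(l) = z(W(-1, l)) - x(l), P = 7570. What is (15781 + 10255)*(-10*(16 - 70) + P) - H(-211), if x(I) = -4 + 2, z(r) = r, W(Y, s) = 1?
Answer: 211151957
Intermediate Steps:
x(I) = -2
H(l) = 3 (H(l) = 1 - 1*(-2) = 1 + 2 = 3)
(15781 + 10255)*(-10*(16 - 70) + P) - H(-211) = (15781 + 10255)*(-10*(16 - 70) + 7570) - 1*3 = 26036*(-10*(-54) + 7570) - 3 = 26036*(540 + 7570) - 3 = 26036*8110 - 3 = 211151960 - 3 = 211151957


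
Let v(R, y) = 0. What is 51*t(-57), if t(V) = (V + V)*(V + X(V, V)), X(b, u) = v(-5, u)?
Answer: 331398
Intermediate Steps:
X(b, u) = 0
t(V) = 2*V² (t(V) = (V + V)*(V + 0) = (2*V)*V = 2*V²)
51*t(-57) = 51*(2*(-57)²) = 51*(2*3249) = 51*6498 = 331398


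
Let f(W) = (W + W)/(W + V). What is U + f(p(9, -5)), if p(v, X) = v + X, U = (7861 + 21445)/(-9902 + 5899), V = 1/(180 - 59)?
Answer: -10338506/1941455 ≈ -5.3251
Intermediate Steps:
V = 1/121 ≈ 0.0082645
U = -29306/4003 (U = 29306/(-4003) = 29306*(-1/4003) = -29306/4003 ≈ -7.3210)
p(v, X) = X + v
f(W) = 2*W/(1/121 + W) (f(W) = (W + W)/(W + 1/121) = (2*W)/(1/121 + W) = 2*W/(1/121 + W))
U + f(p(9, -5)) = -29306/4003 + 242*(-5 + 9)/(1 + 121*(-5 + 9)) = -29306/4003 + 242*4/(1 + 121*4) = -29306/4003 + 242*4/(1 + 484) = -29306/4003 + 242*4/485 = -29306/4003 + 242*4*(1/485) = -29306/4003 + 968/485 = -10338506/1941455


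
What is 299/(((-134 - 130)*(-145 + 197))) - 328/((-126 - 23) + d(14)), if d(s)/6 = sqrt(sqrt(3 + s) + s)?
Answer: -23/1056 + 328/(149 - 6*sqrt(14 + sqrt(17))) ≈ 2.6350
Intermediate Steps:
d(s) = 6*sqrt(s + sqrt(3 + s)) (d(s) = 6*sqrt(sqrt(3 + s) + s) = 6*sqrt(s + sqrt(3 + s)))
299/(((-134 - 130)*(-145 + 197))) - 328/((-126 - 23) + d(14)) = 299/(((-134 - 130)*(-145 + 197))) - 328/((-126 - 23) + 6*sqrt(14 + sqrt(3 + 14))) = 299/((-264*52)) - 328/(-149 + 6*sqrt(14 + sqrt(17))) = 299/(-13728) - 328/(-149 + 6*sqrt(14 + sqrt(17))) = 299*(-1/13728) - 328/(-149 + 6*sqrt(14 + sqrt(17))) = -23/1056 - 328/(-149 + 6*sqrt(14 + sqrt(17)))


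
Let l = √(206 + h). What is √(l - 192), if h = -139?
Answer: √(-192 + √67) ≈ 13.558*I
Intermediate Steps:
l = √67 (l = √(206 - 139) = √67 ≈ 8.1853)
√(l - 192) = √(√67 - 192) = √(-192 + √67)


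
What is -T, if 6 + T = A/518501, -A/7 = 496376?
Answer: 6585638/518501 ≈ 12.701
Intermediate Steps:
A = -3474632 (A = -7*496376 = -3474632)
T = -6585638/518501 (T = -6 - 3474632/518501 = -6585638/518501 ≈ -12.701)
-T = -1*(-6585638/518501) = 6585638/518501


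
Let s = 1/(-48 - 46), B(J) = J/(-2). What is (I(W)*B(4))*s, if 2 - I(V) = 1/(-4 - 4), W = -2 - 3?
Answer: 17/376 ≈ 0.045213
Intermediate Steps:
W = -5
B(J) = -J/2 (B(J) = J*(-1/2) = -J/2)
I(V) = 17/8 (I(V) = 2 - 1/(-4 - 4) = 2 - 1/(-8) = 2 - 1*(-1/8) = 2 + 1/8 = 17/8)
s = -1/94 (s = 1/(-94) = -1/94 ≈ -0.010638)
(I(W)*B(4))*s = (17*(-1/2*4)/8)*(-1/94) = ((17/8)*(-2))*(-1/94) = -17/4*(-1/94) = 17/376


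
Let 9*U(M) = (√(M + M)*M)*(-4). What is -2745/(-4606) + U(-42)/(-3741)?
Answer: 2745/4606 - 112*I*√21/11223 ≈ 0.59596 - 0.045732*I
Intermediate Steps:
U(M) = -4*√2*M^(3/2)/9 (U(M) = ((√(M + M)*M)*(-4))/9 = ((√(2*M)*M)*(-4))/9 = (((√2*√M)*M)*(-4))/9 = ((√2*M^(3/2))*(-4))/9 = (-4*√2*M^(3/2))/9 = -4*√2*M^(3/2)/9)
-2745/(-4606) + U(-42)/(-3741) = -2745/(-4606) - 4*√2*(-42)^(3/2)/9/(-3741) = -2745*(-1/4606) - 4*√2*(-42*I*√42)/9*(-1/3741) = 2745/4606 + (112*I*√21/3)*(-1/3741) = 2745/4606 - 112*I*√21/11223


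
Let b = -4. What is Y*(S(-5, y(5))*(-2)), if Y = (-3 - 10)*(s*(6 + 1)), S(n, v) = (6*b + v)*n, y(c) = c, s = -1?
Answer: -17290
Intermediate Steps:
S(n, v) = n*(-24 + v) (S(n, v) = (6*(-4) + v)*n = (-24 + v)*n = n*(-24 + v))
Y = 91 (Y = (-3 - 10)*(-(6 + 1)) = -(-13)*7 = -13*(-7) = 91)
Y*(S(-5, y(5))*(-2)) = 91*(-5*(-24 + 5)*(-2)) = 91*(-5*(-19)*(-2)) = 91*(95*(-2)) = 91*(-190) = -17290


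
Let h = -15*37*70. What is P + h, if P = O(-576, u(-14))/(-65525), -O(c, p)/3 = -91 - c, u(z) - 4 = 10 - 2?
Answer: -509128959/13105 ≈ -38850.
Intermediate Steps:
u(z) = 12 (u(z) = 4 + (10 - 2) = 4 + 8 = 12)
O(c, p) = 273 + 3*c (O(c, p) = -3*(-91 - c) = 273 + 3*c)
h = -38850 (h = -555*70 = -38850)
P = 291/13105 (P = (273 + 3*(-576))/(-65525) = (273 - 1728)*(-1/65525) = -1455*(-1/65525) = 291/13105 ≈ 0.022205)
P + h = 291/13105 - 38850 = -509128959/13105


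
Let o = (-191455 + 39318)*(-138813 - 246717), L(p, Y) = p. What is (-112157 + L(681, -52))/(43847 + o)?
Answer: -111476/58653421457 ≈ -1.9006e-6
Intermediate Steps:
o = 58653377610 (o = -152137*(-385530) = 58653377610)
(-112157 + L(681, -52))/(43847 + o) = (-112157 + 681)/(43847 + 58653377610) = -111476/58653421457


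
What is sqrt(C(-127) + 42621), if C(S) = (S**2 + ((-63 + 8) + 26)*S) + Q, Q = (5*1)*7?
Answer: 2*sqrt(15617) ≈ 249.94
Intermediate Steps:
Q = 35 (Q = 5*7 = 35)
C(S) = 35 + S**2 - 29*S (C(S) = (S**2 + ((-63 + 8) + 26)*S) + 35 = (S**2 + (-55 + 26)*S) + 35 = (S**2 - 29*S) + 35 = 35 + S**2 - 29*S)
sqrt(C(-127) + 42621) = sqrt((35 + (-127)**2 - 29*(-127)) + 42621) = sqrt((35 + 16129 + 3683) + 42621) = sqrt(19847 + 42621) = sqrt(62468) = 2*sqrt(15617)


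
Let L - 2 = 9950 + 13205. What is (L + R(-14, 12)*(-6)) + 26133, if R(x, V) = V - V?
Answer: 49290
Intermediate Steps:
R(x, V) = 0
L = 23157 (L = 2 + (9950 + 13205) = 2 + 23155 = 23157)
(L + R(-14, 12)*(-6)) + 26133 = (23157 + 0*(-6)) + 26133 = (23157 + 0) + 26133 = 23157 + 26133 = 49290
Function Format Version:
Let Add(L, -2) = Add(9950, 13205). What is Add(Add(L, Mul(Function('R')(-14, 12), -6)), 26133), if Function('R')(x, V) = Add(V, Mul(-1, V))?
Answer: 49290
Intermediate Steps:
Function('R')(x, V) = 0
L = 23157 (L = Add(2, Add(9950, 13205)) = Add(2, 23155) = 23157)
Add(Add(L, Mul(Function('R')(-14, 12), -6)), 26133) = Add(Add(23157, Mul(0, -6)), 26133) = Add(Add(23157, 0), 26133) = Add(23157, 26133) = 49290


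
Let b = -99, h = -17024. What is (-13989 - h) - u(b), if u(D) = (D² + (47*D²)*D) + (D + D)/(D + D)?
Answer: 45597286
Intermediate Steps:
u(D) = 1 + D² + 47*D³ (u(D) = (D² + 47*D³) + (2*D)/((2*D)) = (D² + 47*D³) + (2*D)*(1/(2*D)) = (D² + 47*D³) + 1 = 1 + D² + 47*D³)
(-13989 - h) - u(b) = (-13989 - 1*(-17024)) - (1 + (-99)² + 47*(-99)³) = (-13989 + 17024) - (1 + 9801 + 47*(-970299)) = 3035 - (1 + 9801 - 45604053) = 3035 - 1*(-45594251) = 3035 + 45594251 = 45597286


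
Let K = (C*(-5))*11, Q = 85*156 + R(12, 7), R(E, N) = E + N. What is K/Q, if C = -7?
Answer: 55/1897 ≈ 0.028993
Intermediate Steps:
Q = 13279 (Q = 85*156 + (12 + 7) = 13260 + 19 = 13279)
K = 385 (K = -7*(-5)*11 = 35*11 = 385)
K/Q = 385/13279 = 385*(1/13279) = 55/1897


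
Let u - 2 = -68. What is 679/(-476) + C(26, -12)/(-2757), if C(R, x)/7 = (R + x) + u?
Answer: -242677/187476 ≈ -1.2944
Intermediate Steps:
u = -66 (u = 2 - 68 = -66)
C(R, x) = -462 + 7*R + 7*x (C(R, x) = 7*((R + x) - 66) = 7*(-66 + R + x) = -462 + 7*R + 7*x)
679/(-476) + C(26, -12)/(-2757) = 679/(-476) + (-462 + 7*26 + 7*(-12))/(-2757) = 679*(-1/476) + (-462 + 182 - 84)*(-1/2757) = -97/68 - 364*(-1/2757) = -97/68 + 364/2757 = -242677/187476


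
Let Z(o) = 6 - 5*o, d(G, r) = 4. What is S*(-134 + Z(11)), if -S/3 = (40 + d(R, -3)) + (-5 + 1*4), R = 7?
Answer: 23607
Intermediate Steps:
S = -129 (S = -3*((40 + 4) + (-5 + 1*4)) = -3*(44 + (-5 + 4)) = -3*(44 - 1) = -3*43 = -129)
S*(-134 + Z(11)) = -129*(-134 + (6 - 5*11)) = -129*(-134 + (6 - 55)) = -129*(-134 - 49) = -129*(-183) = 23607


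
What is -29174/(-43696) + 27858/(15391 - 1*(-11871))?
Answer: 503156189/297810088 ≈ 1.6895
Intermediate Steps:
-29174/(-43696) + 27858/(15391 - 1*(-11871)) = -29174*(-1/43696) + 27858/(15391 + 11871) = 14587/21848 + 27858/27262 = 14587/21848 + 27858*(1/27262) = 14587/21848 + 13929/13631 = 503156189/297810088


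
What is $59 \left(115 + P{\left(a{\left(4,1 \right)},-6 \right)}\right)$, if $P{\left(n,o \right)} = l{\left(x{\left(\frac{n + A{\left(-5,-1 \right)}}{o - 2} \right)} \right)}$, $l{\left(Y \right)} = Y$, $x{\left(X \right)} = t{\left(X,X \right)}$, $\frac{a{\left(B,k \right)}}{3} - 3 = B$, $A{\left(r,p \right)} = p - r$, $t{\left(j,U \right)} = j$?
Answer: $\frac{52805}{8} \approx 6600.6$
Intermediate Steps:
$a{\left(B,k \right)} = 9 + 3 B$
$x{\left(X \right)} = X$
$P{\left(n,o \right)} = \frac{4 + n}{-2 + o}$ ($P{\left(n,o \right)} = \frac{n - -4}{o - 2} = \frac{n + \left(-1 + 5\right)}{-2 + o} = \frac{n + 4}{-2 + o} = \frac{4 + n}{-2 + o}$)
$59 \left(115 + P{\left(a{\left(4,1 \right)},-6 \right)}\right) = 59 \left(115 + \frac{4 + \left(9 + 3 \cdot 4\right)}{-2 - 6}\right) = 59 \left(115 + \frac{4 + \left(9 + 12\right)}{-8}\right) = 59 \left(115 - \frac{4 + 21}{8}\right) = 59 \left(115 - \frac{25}{8}\right) = 59 \cdot \frac{895}{8} = \frac{52805}{8}$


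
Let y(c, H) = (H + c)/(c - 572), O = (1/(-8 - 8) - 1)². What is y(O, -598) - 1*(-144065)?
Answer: 21054244094/146143 ≈ 1.4407e+5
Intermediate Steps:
O = 289/256 (O = (1/(-16) - 1)² = (-1/16 - 1)² = (-17/16)² = 289/256 ≈ 1.1289)
y(c, H) = (H + c)/(-572 + c)
y(O, -598) - 1*(-144065) = (-598 + 289/256)/(-572 + 289/256) - 1*(-144065) = -152799/256/(-146143/256) + 144065 = -256/146143*(-152799/256) + 144065 = 152799/146143 + 144065 = 21054244094/146143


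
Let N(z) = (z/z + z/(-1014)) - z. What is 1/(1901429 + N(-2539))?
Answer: 1014/1930627105 ≈ 5.2522e-7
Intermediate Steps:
N(z) = 1 - 1015*z/1014 (N(z) = (1 + z*(-1/1014)) - z = (1 - z/1014) - z = 1 - 1015*z/1014)
1/(1901429 + N(-2539)) = 1/(1901429 + (1 - 1015/1014*(-2539))) = 1/(1901429 + (1 + 2577085/1014)) = 1/(1901429 + 2578099/1014) = 1/(1930627105/1014) = 1014/1930627105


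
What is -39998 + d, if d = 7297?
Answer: -32701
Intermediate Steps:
-39998 + d = -39998 + 7297 = -32701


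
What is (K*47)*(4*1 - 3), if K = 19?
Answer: 893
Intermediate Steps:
(K*47)*(4*1 - 3) = (19*47)*(4*1 - 3) = 893*(4 - 3) = 893*1 = 893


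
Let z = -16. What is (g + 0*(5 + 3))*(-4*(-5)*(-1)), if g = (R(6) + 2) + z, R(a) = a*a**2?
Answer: -4040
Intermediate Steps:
R(a) = a**3
g = 202 (g = (6**3 + 2) - 16 = (216 + 2) - 16 = 218 - 16 = 202)
(g + 0*(5 + 3))*(-4*(-5)*(-1)) = (202 + 0*(5 + 3))*(-4*(-5)*(-1)) = (202 + 0*8)*(20*(-1)) = (202 + 0)*(-20) = 202*(-20) = -4040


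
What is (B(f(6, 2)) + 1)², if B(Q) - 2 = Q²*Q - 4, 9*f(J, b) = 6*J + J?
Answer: 7382089/729 ≈ 10126.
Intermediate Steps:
f(J, b) = 7*J/9 (f(J, b) = (6*J + J)/9 = (7*J)/9 = 7*J/9)
B(Q) = -2 + Q³ (B(Q) = 2 + (Q²*Q - 4) = 2 + (Q³ - 4) = 2 + (-4 + Q³) = -2 + Q³)
(B(f(6, 2)) + 1)² = ((-2 + ((7/9)*6)³) + 1)² = ((-2 + (14/3)³) + 1)² = ((-2 + 2744/27) + 1)² = (2690/27 + 1)² = (2717/27)² = 7382089/729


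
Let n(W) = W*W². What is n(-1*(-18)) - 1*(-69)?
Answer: 5901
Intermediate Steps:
n(W) = W³
n(-1*(-18)) - 1*(-69) = (-1*(-18))³ - 1*(-69) = 18³ + 69 = 5832 + 69 = 5901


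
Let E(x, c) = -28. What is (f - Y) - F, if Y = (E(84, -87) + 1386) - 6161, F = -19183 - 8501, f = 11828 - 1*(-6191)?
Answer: 50506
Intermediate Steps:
f = 18019 (f = 11828 + 6191 = 18019)
F = -27684
Y = -4803 (Y = (-28 + 1386) - 6161 = 1358 - 6161 = -4803)
(f - Y) - F = (18019 - 1*(-4803)) - 1*(-27684) = (18019 + 4803) + 27684 = 22822 + 27684 = 50506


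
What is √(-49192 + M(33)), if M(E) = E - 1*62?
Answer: 3*I*√5469 ≈ 221.86*I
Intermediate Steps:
M(E) = -62 + E (M(E) = E - 62 = -62 + E)
√(-49192 + M(33)) = √(-49192 + (-62 + 33)) = √(-49192 - 29) = √(-49221) = 3*I*√5469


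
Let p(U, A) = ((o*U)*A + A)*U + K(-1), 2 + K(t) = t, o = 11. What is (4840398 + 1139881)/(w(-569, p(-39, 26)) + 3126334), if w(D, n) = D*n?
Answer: -5980279/243813407 ≈ -0.024528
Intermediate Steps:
K(t) = -2 + t
p(U, A) = -3 + U*(A + 11*A*U) (p(U, A) = ((11*U)*A + A)*U + (-2 - 1) = (11*A*U + A)*U - 3 = (A + 11*A*U)*U - 3 = U*(A + 11*A*U) - 3 = -3 + U*(A + 11*A*U))
(4840398 + 1139881)/(w(-569, p(-39, 26)) + 3126334) = (4840398 + 1139881)/(-569*(-3 + 26*(-39) + 11*26*(-39)²) + 3126334) = 5980279/(-569*(-3 - 1014 + 11*26*1521) + 3126334) = 5980279/(-569*(-3 - 1014 + 435006) + 3126334) = 5980279/(-569*433989 + 3126334) = 5980279/(-246939741 + 3126334) = 5980279/(-243813407) = 5980279*(-1/243813407) = -5980279/243813407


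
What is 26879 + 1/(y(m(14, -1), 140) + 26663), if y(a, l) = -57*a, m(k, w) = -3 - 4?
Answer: 727399499/27062 ≈ 26879.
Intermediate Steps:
m(k, w) = -7
26879 + 1/(y(m(14, -1), 140) + 26663) = 26879 + 1/(-57*(-7) + 26663) = 26879 + 1/(399 + 26663) = 26879 + 1/27062 = 727399499/27062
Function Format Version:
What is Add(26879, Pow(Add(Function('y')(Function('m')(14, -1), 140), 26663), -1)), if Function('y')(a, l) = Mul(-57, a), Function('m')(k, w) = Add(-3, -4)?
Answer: Rational(727399499, 27062) ≈ 26879.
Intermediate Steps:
Function('m')(k, w) = -7
Add(26879, Pow(Add(Function('y')(Function('m')(14, -1), 140), 26663), -1)) = Add(26879, Pow(Add(Mul(-57, -7), 26663), -1)) = Add(26879, Pow(Add(399, 26663), -1)) = Add(26879, Pow(27062, -1)) = Add(26879, Rational(1, 27062)) = Rational(727399499, 27062)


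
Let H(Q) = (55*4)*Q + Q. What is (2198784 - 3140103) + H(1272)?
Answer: -660207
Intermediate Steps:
H(Q) = 221*Q (H(Q) = 220*Q + Q = 221*Q)
(2198784 - 3140103) + H(1272) = (2198784 - 3140103) + 221*1272 = -941319 + 281112 = -660207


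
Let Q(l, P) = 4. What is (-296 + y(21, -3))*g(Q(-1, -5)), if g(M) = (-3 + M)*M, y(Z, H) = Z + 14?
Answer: -1044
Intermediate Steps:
y(Z, H) = 14 + Z
g(M) = M*(-3 + M)
(-296 + y(21, -3))*g(Q(-1, -5)) = (-296 + (14 + 21))*(4*(-3 + 4)) = (-296 + 35)*(4*1) = -261*4 = -1044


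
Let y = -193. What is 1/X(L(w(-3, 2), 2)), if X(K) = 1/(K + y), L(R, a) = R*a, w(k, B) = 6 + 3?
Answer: -175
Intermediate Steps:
w(k, B) = 9
X(K) = 1/(-193 + K) (X(K) = 1/(K - 193) = 1/(-193 + K))
1/X(L(w(-3, 2), 2)) = 1/(1/(-193 + 9*2)) = 1/(1/(-193 + 18)) = 1/(1/(-175)) = 1/(-1/175) = -175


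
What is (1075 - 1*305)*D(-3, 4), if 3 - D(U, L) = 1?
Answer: 1540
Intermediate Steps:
D(U, L) = 2 (D(U, L) = 3 - 1*1 = 3 - 1 = 2)
(1075 - 1*305)*D(-3, 4) = (1075 - 1*305)*2 = (1075 - 305)*2 = 770*2 = 1540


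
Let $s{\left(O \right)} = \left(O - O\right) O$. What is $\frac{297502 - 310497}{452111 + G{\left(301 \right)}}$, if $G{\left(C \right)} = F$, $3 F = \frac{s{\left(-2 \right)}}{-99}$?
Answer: $- \frac{565}{19657} \approx -0.028743$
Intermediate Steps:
$s{\left(O \right)} = 0$ ($s{\left(O \right)} = 0 O = 0$)
$F = 0$ ($F = \frac{0 \frac{1}{-99}}{3} = \frac{0 \left(- \frac{1}{99}\right)}{3} = \frac{1}{3} \cdot 0 = 0$)
$G{\left(C \right)} = 0$
$\frac{297502 - 310497}{452111 + G{\left(301 \right)}} = \frac{297502 - 310497}{452111 + 0} = - \frac{12995}{452111} = \left(-12995\right) \frac{1}{452111} = - \frac{565}{19657}$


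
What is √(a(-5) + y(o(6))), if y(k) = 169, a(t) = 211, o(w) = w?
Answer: 2*√95 ≈ 19.494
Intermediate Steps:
√(a(-5) + y(o(6))) = √(211 + 169) = √380 = 2*√95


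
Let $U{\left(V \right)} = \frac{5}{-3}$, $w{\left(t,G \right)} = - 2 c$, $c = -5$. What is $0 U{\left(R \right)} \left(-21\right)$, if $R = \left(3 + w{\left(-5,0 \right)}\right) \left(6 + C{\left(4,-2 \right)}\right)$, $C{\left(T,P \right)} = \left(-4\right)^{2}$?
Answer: $0$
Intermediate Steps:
$C{\left(T,P \right)} = 16$
$w{\left(t,G \right)} = 10$ ($w{\left(t,G \right)} = \left(-2\right) \left(-5\right) = 10$)
$R = 286$ ($R = \left(3 + 10\right) \left(6 + 16\right) = 13 \cdot 22 = 286$)
$U{\left(V \right)} = - \frac{5}{3}$ ($U{\left(V \right)} = 5 \left(- \frac{1}{3}\right) = - \frac{5}{3}$)
$0 U{\left(R \right)} \left(-21\right) = 0 \left(- \frac{5}{3}\right) \left(-21\right) = 0 \left(-21\right) = 0$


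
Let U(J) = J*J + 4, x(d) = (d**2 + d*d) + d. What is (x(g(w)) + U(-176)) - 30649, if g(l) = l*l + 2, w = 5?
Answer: 1816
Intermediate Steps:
g(l) = 2 + l**2 (g(l) = l**2 + 2 = 2 + l**2)
x(d) = d + 2*d**2 (x(d) = (d**2 + d**2) + d = 2*d**2 + d = d + 2*d**2)
U(J) = 4 + J**2 (U(J) = J**2 + 4 = 4 + J**2)
(x(g(w)) + U(-176)) - 30649 = ((2 + 5**2)*(1 + 2*(2 + 5**2)) + (4 + (-176)**2)) - 30649 = ((2 + 25)*(1 + 2*(2 + 25)) + (4 + 30976)) - 30649 = (27*(1 + 2*27) + 30980) - 30649 = (27*(1 + 54) + 30980) - 30649 = (27*55 + 30980) - 30649 = (1485 + 30980) - 30649 = 32465 - 30649 = 1816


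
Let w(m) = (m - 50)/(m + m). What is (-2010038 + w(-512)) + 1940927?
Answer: -35384551/512 ≈ -69111.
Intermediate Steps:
w(m) = (-50 + m)/(2*m) (w(m) = (-50 + m)/((2*m)) = (-50 + m)*(1/(2*m)) = (-50 + m)/(2*m))
(-2010038 + w(-512)) + 1940927 = (-2010038 + (1/2)*(-50 - 512)/(-512)) + 1940927 = (-2010038 + (1/2)*(-1/512)*(-562)) + 1940927 = (-2010038 + 281/512) + 1940927 = -1029139175/512 + 1940927 = -35384551/512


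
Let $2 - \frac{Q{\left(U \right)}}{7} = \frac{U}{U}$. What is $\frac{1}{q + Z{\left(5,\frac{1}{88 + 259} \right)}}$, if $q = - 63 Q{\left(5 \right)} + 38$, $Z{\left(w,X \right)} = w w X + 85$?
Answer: $- \frac{347}{110321} \approx -0.0031454$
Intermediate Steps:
$Q{\left(U \right)} = 7$ ($Q{\left(U \right)} = 14 - 7 \frac{U}{U} = 14 - 7 = 7$)
$Z{\left(w,X \right)} = 85 + X w^{2}$ ($Z{\left(w,X \right)} = w^{2} X + 85 = X w^{2} + 85 = 85 + X w^{2}$)
$q = -403$ ($q = \left(-63\right) 7 + 38 = -441 + 38 = -403$)
$\frac{1}{q + Z{\left(5,\frac{1}{88 + 259} \right)}} = \frac{1}{-403 + \left(85 + \frac{5^{2}}{88 + 259}\right)} = \frac{1}{-403 + \left(85 + \frac{1}{347} \cdot 25\right)} = \frac{1}{-403 + \left(85 + \frac{25}{347}\right)} = \frac{1}{-403 + \frac{29520}{347}} = \frac{1}{- \frac{110321}{347}} = - \frac{347}{110321}$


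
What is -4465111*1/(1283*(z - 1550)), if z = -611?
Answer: 4465111/2772563 ≈ 1.6105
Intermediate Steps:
-4465111*1/(1283*(z - 1550)) = -4465111*1/(1283*(-611 - 1550)) = -4465111/(1283*(-2161)) = -4465111/(-2772563) = -4465111*(-1/2772563) = 4465111/2772563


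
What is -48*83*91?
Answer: -362544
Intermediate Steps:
-48*83*91 = -3984*91 = -362544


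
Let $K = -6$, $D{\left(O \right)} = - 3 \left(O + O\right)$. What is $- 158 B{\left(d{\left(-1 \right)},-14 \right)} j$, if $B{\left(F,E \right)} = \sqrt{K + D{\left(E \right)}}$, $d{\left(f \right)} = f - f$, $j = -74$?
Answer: $11692 \sqrt{78} \approx 1.0326 \cdot 10^{5}$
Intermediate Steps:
$d{\left(f \right)} = 0$
$D{\left(O \right)} = - 6 O$ ($D{\left(O \right)} = - 3 \cdot 2 O = - 6 O$)
$B{\left(F,E \right)} = \sqrt{-6 - 6 E}$
$- 158 B{\left(d{\left(-1 \right)},-14 \right)} j = - 158 \sqrt{-6 - -84} \left(-74\right) = - 158 \sqrt{-6 + 84} \left(-74\right) = - 158 \sqrt{78} \left(-74\right) = 11692 \sqrt{78}$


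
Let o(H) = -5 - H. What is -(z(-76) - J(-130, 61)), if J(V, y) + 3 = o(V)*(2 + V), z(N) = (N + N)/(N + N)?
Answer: -16004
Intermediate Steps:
z(N) = 1 (z(N) = (2*N)/((2*N)) = (2*N)*(1/(2*N)) = 1)
J(V, y) = -3 + (-5 - V)*(2 + V)
-(z(-76) - J(-130, 61)) = -(1 - (-13 - 1*(-130)² - 7*(-130))) = -(1 - (-13 - 1*16900 + 910)) = -(1 - (-13 - 16900 + 910)) = -(1 - 1*(-16003)) = -(1 + 16003) = -1*16004 = -16004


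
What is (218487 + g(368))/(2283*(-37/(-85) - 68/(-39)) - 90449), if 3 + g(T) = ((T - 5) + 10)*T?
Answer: -196550770/47224721 ≈ -4.1620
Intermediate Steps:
g(T) = -3 + T*(5 + T) (g(T) = -3 + ((T - 5) + 10)*T = -3 + ((-5 + T) + 10)*T = -3 + (5 + T)*T = -3 + T*(5 + T))
(218487 + g(368))/(2283*(-37/(-85) - 68/(-39)) - 90449) = (218487 + (-3 + 368² + 5*368))/(2283*(-37/(-85) - 68/(-39)) - 90449) = (218487 + (-3 + 135424 + 1840))/(2283*(-37*(-1/85) - 68*(-1/39)) - 90449) = (218487 + 137261)/(2283*(37/85 + 68/39) - 90449) = 355748/(2283*(7223/3315) - 90449) = 355748/(5496703/1105 - 90449) = 355748/(-94449442/1105) = 355748*(-1105/94449442) = -196550770/47224721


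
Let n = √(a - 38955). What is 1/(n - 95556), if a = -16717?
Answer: -23889/2282751202 - I*√13918/4565502404 ≈ -1.0465e-5 - 2.584e-8*I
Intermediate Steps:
n = 2*I*√13918 (n = √(-16717 - 38955) = √(-55672) = 2*I*√13918 ≈ 235.95*I)
1/(n - 95556) = 1/(2*I*√13918 - 95556) = 1/(-95556 + 2*I*√13918)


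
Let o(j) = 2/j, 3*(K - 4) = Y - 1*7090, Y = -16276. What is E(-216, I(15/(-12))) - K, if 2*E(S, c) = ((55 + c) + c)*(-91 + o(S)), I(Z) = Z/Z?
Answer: 373745/72 ≈ 5190.9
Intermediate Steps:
I(Z) = 1
K = -23354/3 (K = 4 + (-16276 - 1*7090)/3 = 4 + (-16276 - 7090)/3 = 4 + (1/3)*(-23366) = 4 - 23366/3 = -23354/3 ≈ -7784.7)
E(S, c) = (-91 + 2/S)*(55 + 2*c)/2 (E(S, c) = (((55 + c) + c)*(-91 + 2/S))/2 = ((55 + 2*c)*(-91 + 2/S))/2 = ((-91 + 2/S)*(55 + 2*c))/2 = (-91 + 2/S)*(55 + 2*c)/2)
E(-216, I(15/(-12))) - K = (-5005/2 - 91*1 + 55/(-216) + 2*1/(-216)) - 1*(-23354/3) = (-5005/2 - 91 + 55*(-1/216) + 2*1*(-1/216)) + 23354/3 = (-5005/2 - 91 - 55/216 - 1/108) + 23354/3 = -186751/72 + 23354/3 = 373745/72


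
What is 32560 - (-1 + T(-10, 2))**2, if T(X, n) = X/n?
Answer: 32524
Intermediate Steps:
32560 - (-1 + T(-10, 2))**2 = 32560 - (-1 - 10/2)**2 = 32560 - (-1 - 10*1/2)**2 = 32560 - (-1 - 5)**2 = 32560 - 1*(-6)**2 = 32560 - 1*36 = 32560 - 36 = 32524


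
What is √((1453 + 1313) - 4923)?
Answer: I*√2157 ≈ 46.444*I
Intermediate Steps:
√((1453 + 1313) - 4923) = √(2766 - 4923) = √(-2157) = I*√2157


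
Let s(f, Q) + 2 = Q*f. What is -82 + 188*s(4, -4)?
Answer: -3466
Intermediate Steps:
s(f, Q) = -2 + Q*f
-82 + 188*s(4, -4) = -82 + 188*(-2 - 4*4) = -82 + 188*(-2 - 16) = -82 + 188*(-18) = -82 - 3384 = -3466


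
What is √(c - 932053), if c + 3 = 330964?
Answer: 6*I*√16697 ≈ 775.3*I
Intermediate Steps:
c = 330961 (c = -3 + 330964 = 330961)
√(c - 932053) = √(330961 - 932053) = √(-601092) = 6*I*√16697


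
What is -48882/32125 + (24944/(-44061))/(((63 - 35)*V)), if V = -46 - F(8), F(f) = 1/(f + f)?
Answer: -11108196284518/7302356205375 ≈ -1.5212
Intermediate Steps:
F(f) = 1/(2*f)
V = -737/16 (V = -46 - 1/(2*8) = -46 - 1*1/16 = -46 - 1/16 = -737/16 ≈ -46.063)
-48882/32125 + (24944/(-44061))/(((63 - 35)*V)) = -48882/32125 + (24944/(-44061))/(((63 - 35)*(-737/16))) = -48882*1/32125 + (24944*(-1/44061))/((28*(-737/16))) = -48882/32125 - 24944/(44061*(-5159/4)) = -48882/32125 - 24944/44061*(-4/5159) = -48882/32125 + 99776/227310699 = -11108196284518/7302356205375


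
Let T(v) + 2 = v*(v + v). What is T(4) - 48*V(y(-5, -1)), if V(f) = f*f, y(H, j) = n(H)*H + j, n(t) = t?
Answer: -27618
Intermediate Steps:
y(H, j) = j + H² (y(H, j) = H*H + j = H² + j = j + H²)
V(f) = f²
T(v) = -2 + 2*v² (T(v) = -2 + v*(v + v) = -2 + v*(2*v) = -2 + 2*v²)
T(4) - 48*V(y(-5, -1)) = (-2 + 2*4²) - 48*(-1 + (-5)²)² = (-2 + 2*16) - 48*(-1 + 25)² = (-2 + 32) - 48*24² = 30 - 48*576 = 30 - 27648 = -27618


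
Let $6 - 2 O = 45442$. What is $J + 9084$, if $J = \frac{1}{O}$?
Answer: $\frac{206370311}{22718} \approx 9084.0$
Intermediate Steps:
$O = -22718$ ($O = 3 - 22721 = -22718$)
$J = - \frac{1}{22718}$ ($J = \frac{1}{-22718} = - \frac{1}{22718} \approx -4.4018 \cdot 10^{-5}$)
$J + 9084 = - \frac{1}{22718} + 9084 = \frac{206370311}{22718}$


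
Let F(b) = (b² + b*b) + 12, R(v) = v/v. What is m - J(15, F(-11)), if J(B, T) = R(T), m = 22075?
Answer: 22074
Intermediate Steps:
R(v) = 1
F(b) = 12 + 2*b² (F(b) = (b² + b²) + 12 = 2*b² + 12 = 12 + 2*b²)
J(B, T) = 1
m - J(15, F(-11)) = 22075 - 1*1 = 22075 - 1 = 22074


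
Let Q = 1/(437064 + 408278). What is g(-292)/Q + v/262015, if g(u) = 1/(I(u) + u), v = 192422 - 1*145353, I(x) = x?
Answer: -110732397917/76508380 ≈ -1447.3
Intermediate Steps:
v = 47069 (v = 192422 - 145353 = 47069)
g(u) = 1/(2*u) (g(u) = 1/(u + u) = 1/(2*u))
Q = 1/845342 ≈ 1.1830e-6
g(-292)/Q + v/262015 = ((½)/(-292))/(1/845342) + 47069/262015 = ((½)*(-1/292))*845342 + 47069*(1/262015) = -1/584*845342 + 47069/262015 = -422671/292 + 47069/262015 = -110732397917/76508380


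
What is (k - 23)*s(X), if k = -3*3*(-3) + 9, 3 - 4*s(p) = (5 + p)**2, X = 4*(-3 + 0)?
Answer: -299/2 ≈ -149.50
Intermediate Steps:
X = -12 (X = 4*(-3) = -12)
s(p) = 3/4 - (5 + p)**2/4
k = 36 (k = -9*(-3) + 9 = 27 + 9 = 36)
(k - 23)*s(X) = (36 - 23)*(3/4 - (5 - 12)**2/4) = 13*(3/4 - 1/4*(-7)**2) = 13*(3/4 - 1/4*49) = 13*(3/4 - 49/4) = 13*(-23/2) = -299/2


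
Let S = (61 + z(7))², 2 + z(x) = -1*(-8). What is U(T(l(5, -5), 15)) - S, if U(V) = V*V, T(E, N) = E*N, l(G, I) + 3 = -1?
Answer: -889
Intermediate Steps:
z(x) = 6 (z(x) = -2 - 1*(-8) = -2 + 8 = 6)
l(G, I) = -4 (l(G, I) = -3 - 1 = -4)
U(V) = V²
S = 4489 (S = (61 + 6)² = 67² = 4489)
U(T(l(5, -5), 15)) - S = (-4*15)² - 1*4489 = (-60)² - 4489 = 3600 - 4489 = -889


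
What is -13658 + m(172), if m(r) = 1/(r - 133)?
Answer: -532661/39 ≈ -13658.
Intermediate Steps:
m(r) = 1/(-133 + r)
-13658 + m(172) = -13658 + 1/(-133 + 172) = -13658 + 1/39 = -532661/39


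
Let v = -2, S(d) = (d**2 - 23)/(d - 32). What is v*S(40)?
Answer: -1577/4 ≈ -394.25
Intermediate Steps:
S(d) = (-23 + d**2)/(-32 + d)
v*S(40) = -2*(-23 + 40**2)/(-32 + 40) = -2*(-23 + 1600)/8 = -1577/4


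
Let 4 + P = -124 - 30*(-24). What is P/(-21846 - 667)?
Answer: -592/22513 ≈ -0.026296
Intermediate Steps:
P = 592 (P = -4 + (-124 - 30*(-24)) = -4 + (-124 + 720) = -4 + 596 = 592)
P/(-21846 - 667) = 592/(-21846 - 667) = 592/(-22513) = 592*(-1/22513) = -592/22513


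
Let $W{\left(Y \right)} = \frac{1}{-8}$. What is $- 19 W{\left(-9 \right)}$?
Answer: $\frac{19}{8} \approx 2.375$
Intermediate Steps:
$W{\left(Y \right)} = - \frac{1}{8}$
$- 19 W{\left(-9 \right)} = \left(-19\right) \left(- \frac{1}{8}\right) = \frac{19}{8}$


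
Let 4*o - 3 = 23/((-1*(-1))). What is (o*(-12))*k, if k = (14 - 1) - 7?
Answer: -468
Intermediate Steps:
k = 6 (k = 13 - 7 = 6)
o = 13/2 (o = 3/4 + (23/((-1*(-1))))/4 = 3/4 + (23/1)/4 = 3/4 + (23*1)/4 = 3/4 + (1/4)*23 = 3/4 + 23/4 = 13/2 ≈ 6.5000)
(o*(-12))*k = ((13/2)*(-12))*6 = -78*6 = -468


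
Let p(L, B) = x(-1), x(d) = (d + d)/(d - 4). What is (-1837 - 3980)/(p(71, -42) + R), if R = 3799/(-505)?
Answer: 979195/1199 ≈ 816.68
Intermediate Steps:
x(d) = 2*d/(-4 + d) (x(d) = (2*d)/(-4 + d) = 2*d/(-4 + d))
R = -3799/505 (R = 3799*(-1/505) = -3799/505 ≈ -7.5228)
p(L, B) = ⅖ (p(L, B) = 2*(-1)/(-4 - 1) = 2*(-1)/(-5) = 2*(-1)*(-⅕) = ⅖)
(-1837 - 3980)/(p(71, -42) + R) = (-1837 - 3980)/(⅖ - 3799/505) = -5817/(-3597/505) = -5817*(-505/3597) = 979195/1199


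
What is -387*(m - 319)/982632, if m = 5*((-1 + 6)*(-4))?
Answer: 54051/327544 ≈ 0.16502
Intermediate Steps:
m = -100 (m = 5*(5*(-4)) = 5*(-20) = -100)
-387*(m - 319)/982632 = -387*(-100 - 319)/982632 = -387*(-419)*(1/982632) = 162153*(1/982632) = 54051/327544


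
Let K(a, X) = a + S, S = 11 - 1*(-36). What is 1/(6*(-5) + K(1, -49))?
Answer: 1/18 ≈ 0.055556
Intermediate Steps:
S = 47 (S = 11 + 36 = 47)
K(a, X) = 47 + a (K(a, X) = a + 47 = 47 + a)
1/(6*(-5) + K(1, -49)) = 1/(6*(-5) + (47 + 1)) = 1/(-30 + 48) = 1/18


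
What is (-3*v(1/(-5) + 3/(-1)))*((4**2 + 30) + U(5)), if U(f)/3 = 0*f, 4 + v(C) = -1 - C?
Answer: 1242/5 ≈ 248.40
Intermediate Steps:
v(C) = -5 - C (v(C) = -4 + (-1 - C) = -5 - C)
U(f) = 0 (U(f) = 3*(0*f) = 3*0 = 0)
(-3*v(1/(-5) + 3/(-1)))*((4**2 + 30) + U(5)) = (-3*(-5 - (1/(-5) + 3/(-1))))*((4**2 + 30) + 0) = (-3*(-5 - (1*(-1/5) + 3*(-1))))*((16 + 30) + 0) = (-3*(-5 - (-1/5 - 3)))*(46 + 0) = -3*(-5 - 1*(-16/5))*46 = -3*(-5 + 16/5)*46 = -3*(-9/5)*46 = (27/5)*46 = 1242/5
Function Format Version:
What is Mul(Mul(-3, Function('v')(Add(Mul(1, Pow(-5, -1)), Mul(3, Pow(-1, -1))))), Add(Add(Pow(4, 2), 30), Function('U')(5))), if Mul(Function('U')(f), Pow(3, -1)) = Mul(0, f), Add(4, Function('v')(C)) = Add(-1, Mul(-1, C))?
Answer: Rational(1242, 5) ≈ 248.40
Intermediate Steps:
Function('v')(C) = Add(-5, Mul(-1, C)) (Function('v')(C) = Add(-4, Add(-1, Mul(-1, C))) = Add(-5, Mul(-1, C)))
Function('U')(f) = 0 (Function('U')(f) = Mul(3, Mul(0, f)) = Mul(3, 0) = 0)
Mul(Mul(-3, Function('v')(Add(Mul(1, Pow(-5, -1)), Mul(3, Pow(-1, -1))))), Add(Add(Pow(4, 2), 30), Function('U')(5))) = Mul(Mul(-3, Add(-5, Mul(-1, Add(Mul(1, Pow(-5, -1)), Mul(3, Pow(-1, -1)))))), Add(Add(Pow(4, 2), 30), 0)) = Mul(Mul(-3, Add(-5, Mul(-1, Add(Mul(1, Rational(-1, 5)), Mul(3, -1))))), Add(Add(16, 30), 0)) = Mul(Mul(-3, Add(-5, Mul(-1, Add(Rational(-1, 5), -3)))), Add(46, 0)) = Mul(Mul(-3, Add(-5, Mul(-1, Rational(-16, 5)))), 46) = Mul(Mul(-3, Add(-5, Rational(16, 5))), 46) = Mul(Mul(-3, Rational(-9, 5)), 46) = Mul(Rational(27, 5), 46) = Rational(1242, 5)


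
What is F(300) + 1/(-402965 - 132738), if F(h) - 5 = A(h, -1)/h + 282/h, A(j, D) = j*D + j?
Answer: 159103741/26785150 ≈ 5.9400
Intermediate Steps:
A(j, D) = j + D*j (A(j, D) = D*j + j = j + D*j)
F(h) = 5 + 282/h (F(h) = 5 + ((h*(1 - 1))/h + 282/h) = 5 + ((h*0)/h + 282/h) = 5 + (0/h + 282/h) = 5 + (0 + 282/h) = 5 + 282/h)
F(300) + 1/(-402965 - 132738) = (5 + 282/300) + 1/(-402965 - 132738) = (5 + 282*(1/300)) + 1/(-535703) = (5 + 47/50) - 1/535703 = 297/50 - 1/535703 = 159103741/26785150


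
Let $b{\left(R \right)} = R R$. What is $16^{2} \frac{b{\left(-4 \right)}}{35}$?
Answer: $\frac{4096}{35} \approx 117.03$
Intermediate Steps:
$b{\left(R \right)} = R^{2}$
$16^{2} \frac{b{\left(-4 \right)}}{35} = 16^{2} \frac{\left(-4\right)^{2}}{35} = 256 \cdot 16 \cdot \frac{1}{35} = 256 \cdot \frac{16}{35} = \frac{4096}{35}$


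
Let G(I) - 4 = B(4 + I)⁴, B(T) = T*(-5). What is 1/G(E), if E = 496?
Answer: 1/39062500000004 ≈ 2.5600e-14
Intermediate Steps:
B(T) = -5*T
G(I) = 4 + (-20 - 5*I)⁴ (G(I) = 4 + (-5*(4 + I))⁴ = 4 + (-20 - 5*I)⁴)
1/G(E) = 1/(4 + 625*(4 + 496)⁴) = 1/(4 + 625*500⁴) = 1/(4 + 625*62500000000) = 1/(4 + 39062500000000) = 1/39062500000004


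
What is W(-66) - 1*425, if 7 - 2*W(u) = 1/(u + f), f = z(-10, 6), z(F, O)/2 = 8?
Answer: -42149/100 ≈ -421.49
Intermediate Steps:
z(F, O) = 16 (z(F, O) = 2*8 = 16)
f = 16
W(u) = 7/2 - 1/(2*(16 + u)) (W(u) = 7/2 - 1/(2*(u + 16)) = 7/2 - 1/(2*(16 + u)))
W(-66) - 1*425 = (111 + 7*(-66))/(2*(16 - 66)) - 1*425 = (½)*(111 - 462)/(-50) - 425 = (½)*(-1/50)*(-351) - 425 = 351/100 - 425 = -42149/100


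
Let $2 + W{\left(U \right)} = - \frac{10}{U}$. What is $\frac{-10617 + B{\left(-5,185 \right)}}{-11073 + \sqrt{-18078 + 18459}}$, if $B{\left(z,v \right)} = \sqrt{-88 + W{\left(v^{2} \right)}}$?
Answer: $\frac{39187347}{40870316} + \frac{3539 \sqrt{381}}{40870316} - \frac{3691 i \sqrt{770065}}{3780504230} - \frac{i \sqrt{293394765}}{11341512690} \approx 0.96051 - 0.00085827 i$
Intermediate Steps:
$W{\left(U \right)} = -2 - \frac{10}{U}$
$B{\left(z,v \right)} = \sqrt{-90 - \frac{10}{v^{2}}}$ ($B{\left(z,v \right)} = \sqrt{-88 - \left(2 + \frac{10}{v^{2}}\right)} = \sqrt{-90 - \frac{10}{v^{2}}}$)
$\frac{-10617 + B{\left(-5,185 \right)}}{-11073 + \sqrt{-18078 + 18459}} = \frac{-10617 + \sqrt{-90 - \frac{10}{34225}}}{-11073 + \sqrt{-18078 + 18459}} = \frac{-10617 + \sqrt{-90 - \frac{2}{6845}}}{-11073 + \sqrt{381}} = \frac{-10617 + \sqrt{- \frac{616052}{6845}}}{-11073 + \sqrt{381}} = \frac{-10617 + \frac{2 i \sqrt{770065}}{185}}{-11073 + \sqrt{381}}$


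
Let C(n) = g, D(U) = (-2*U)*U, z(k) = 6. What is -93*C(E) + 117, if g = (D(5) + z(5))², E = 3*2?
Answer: -179931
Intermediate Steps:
D(U) = -2*U²
E = 6
g = 1936 (g = (-2*5² + 6)² = (-2*25 + 6)² = (-50 + 6)² = (-44)² = 1936)
C(n) = 1936
-93*C(E) + 117 = -93*1936 + 117 = -180048 + 117 = -179931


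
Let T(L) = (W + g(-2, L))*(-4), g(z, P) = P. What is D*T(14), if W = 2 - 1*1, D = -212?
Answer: 12720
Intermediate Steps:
W = 1 (W = 2 - 1 = 1)
T(L) = -4 - 4*L (T(L) = (1 + L)*(-4) = -4 - 4*L)
D*T(14) = -212*(-4 - 4*14) = -212*(-4 - 56) = -212*(-60) = 12720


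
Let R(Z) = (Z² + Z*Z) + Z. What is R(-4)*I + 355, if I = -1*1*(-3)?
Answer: 439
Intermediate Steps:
R(Z) = Z + 2*Z² (R(Z) = (Z² + Z²) + Z = 2*Z² + Z = Z + 2*Z²)
I = 3 (I = -1*(-3) = 3)
R(-4)*I + 355 = -4*(1 + 2*(-4))*3 + 355 = -4*(1 - 8)*3 + 355 = -4*(-7)*3 + 355 = 28*3 + 355 = 84 + 355 = 439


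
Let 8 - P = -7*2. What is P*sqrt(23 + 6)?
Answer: 22*sqrt(29) ≈ 118.47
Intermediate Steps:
P = 22 (P = 8 - (-7)*2 = 8 - 1*(-14) = 8 + 14 = 22)
P*sqrt(23 + 6) = 22*sqrt(23 + 6) = 22*sqrt(29)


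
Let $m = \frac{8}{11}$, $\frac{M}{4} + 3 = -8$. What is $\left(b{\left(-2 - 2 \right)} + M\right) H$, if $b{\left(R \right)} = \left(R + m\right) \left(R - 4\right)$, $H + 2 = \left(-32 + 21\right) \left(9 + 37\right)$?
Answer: $\frac{99568}{11} \approx 9051.6$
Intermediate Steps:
$M = -44$ ($M = -12 + 4 \left(-8\right) = -12 - 32 = -44$)
$m = \frac{8}{11}$ ($m = 8 \cdot \frac{1}{11} = \frac{8}{11} \approx 0.72727$)
$H = -508$ ($H = -2 + \left(-32 + 21\right) \left(9 + 37\right) = -2 - 506 = -508$)
$b{\left(R \right)} = \left(-4 + R\right) \left(\frac{8}{11} + R\right)$ ($b{\left(R \right)} = \left(R + \frac{8}{11}\right) \left(R - 4\right) = \left(\frac{8}{11} + R\right) \left(-4 + R\right) = \left(-4 + R\right) \left(\frac{8}{11} + R\right)$)
$\left(b{\left(-2 - 2 \right)} + M\right) H = \left(\left(- \frac{32}{11} + \left(-2 - 2\right)^{2} - \frac{36 \left(-2 - 2\right)}{11}\right) - 44\right) \left(-508\right) = \left(\left(- \frac{32}{11} + \left(-4\right)^{2} - - \frac{144}{11}\right) - 44\right) \left(-508\right) = \left(\left(- \frac{32}{11} + 16 + \frac{144}{11}\right) - 44\right) \left(-508\right) = \left(\frac{288}{11} - 44\right) \left(-508\right) = \left(- \frac{196}{11}\right) \left(-508\right) = \frac{99568}{11}$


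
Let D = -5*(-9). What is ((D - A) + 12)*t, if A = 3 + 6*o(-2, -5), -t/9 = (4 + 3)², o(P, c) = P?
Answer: -29106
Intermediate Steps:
D = 45
t = -441 (t = -9*(4 + 3)² = -9*7² = -9*49 = -441)
A = -9 (A = 3 + 6*(-2) = 3 - 12 = -9)
((D - A) + 12)*t = ((45 - 1*(-9)) + 12)*(-441) = ((45 + 9) + 12)*(-441) = (54 + 12)*(-441) = 66*(-441) = -29106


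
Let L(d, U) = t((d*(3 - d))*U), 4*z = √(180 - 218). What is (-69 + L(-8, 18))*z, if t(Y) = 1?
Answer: -17*I*√38 ≈ -104.8*I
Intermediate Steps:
z = I*√38/4 (z = √(180 - 218)/4 = √(-38)/4 = (I*√38)/4 = I*√38/4 ≈ 1.5411*I)
L(d, U) = 1
(-69 + L(-8, 18))*z = (-69 + 1)*(I*√38/4) = -17*I*√38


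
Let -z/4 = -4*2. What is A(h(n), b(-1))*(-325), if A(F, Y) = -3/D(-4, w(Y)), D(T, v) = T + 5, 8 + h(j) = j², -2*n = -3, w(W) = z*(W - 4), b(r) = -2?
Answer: 975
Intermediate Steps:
z = 32 (z = -(-16)*2 = -4*(-8) = 32)
w(W) = -128 + 32*W (w(W) = 32*(W - 4) = 32*(-4 + W) = -128 + 32*W)
n = 3/2 (n = -½*(-3) = 3/2 ≈ 1.5000)
h(j) = -8 + j²
D(T, v) = 5 + T
A(F, Y) = -3 (A(F, Y) = -3/(5 - 4) = -3/1 = -3*1 = -3)
A(h(n), b(-1))*(-325) = -3*(-325) = 975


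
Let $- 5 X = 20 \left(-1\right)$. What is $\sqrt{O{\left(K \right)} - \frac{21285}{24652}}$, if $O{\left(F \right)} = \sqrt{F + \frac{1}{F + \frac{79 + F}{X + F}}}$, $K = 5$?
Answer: $\frac{\sqrt{-242550812295 + 6533001868 \sqrt{9374}}}{530018} \approx 1.1782$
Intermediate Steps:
$X = 4$ ($X = - \frac{20 \left(-1\right)}{5} = \left(- \frac{1}{5}\right) \left(-20\right) = 4$)
$O{\left(F \right)} = \sqrt{F + \frac{1}{F + \frac{79 + F}{4 + F}}}$
$\sqrt{O{\left(K \right)} - \frac{21285}{24652}} = \sqrt{\sqrt{\frac{4 + 5 + 5 \left(79 + 5 + 5 \left(4 + 5\right)\right)}{79 + 5 + 5 \left(4 + 5\right)}} - \frac{21285}{24652}} = \sqrt{\sqrt{\frac{4 + 5 + 5 \left(79 + 5 + 5 \cdot 9\right)}{79 + 5 + 5 \cdot 9}} - \frac{21285}{24652}} = \sqrt{\sqrt{\frac{4 + 5 + 5 \left(79 + 5 + 45\right)}{79 + 5 + 45}} - \frac{21285}{24652}} = \sqrt{\sqrt{\frac{4 + 5 + 5 \cdot 129}{129}} - \frac{21285}{24652}} = \sqrt{\sqrt{\frac{4 + 5 + 645}{129}} - \frac{21285}{24652}} = \sqrt{\sqrt{\frac{1}{129} \cdot 654} - \frac{21285}{24652}} = \sqrt{\sqrt{\frac{218}{43}} - \frac{21285}{24652}} = \sqrt{\frac{\sqrt{9374}}{43} - \frac{21285}{24652}} = \sqrt{- \frac{21285}{24652} + \frac{\sqrt{9374}}{43}}$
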